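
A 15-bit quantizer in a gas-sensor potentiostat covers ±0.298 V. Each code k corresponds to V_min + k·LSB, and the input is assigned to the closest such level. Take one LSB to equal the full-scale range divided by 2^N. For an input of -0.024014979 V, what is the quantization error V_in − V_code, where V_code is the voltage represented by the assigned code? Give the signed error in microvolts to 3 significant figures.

Span: 0.298 V − (-0.298 V) = 0.596 V. LSB = 0.596 V / 2^15 ≈ 18.19 µV.
Position in LSBs: (-0.024014979 − (-0.298)) × 32768/0.596 = 15063.6597; rounding gives k = 15064.
V_code = V_min + k × range/2^15 = -0.298 + 15064 × 0.596/32768 = -0.024008789063 V.
Error = V_in − V_code = -0.024014979 − (-0.024008789063) = −6.19 µV.

−6.19 µV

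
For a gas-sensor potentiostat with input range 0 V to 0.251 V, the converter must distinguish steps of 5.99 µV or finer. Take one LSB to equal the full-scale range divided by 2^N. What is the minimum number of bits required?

Span = 0.251 V.
Required number of levels: 0.251/5.99 µV = 41903; smallest N with 2^N ≥ that is 16.

16 bits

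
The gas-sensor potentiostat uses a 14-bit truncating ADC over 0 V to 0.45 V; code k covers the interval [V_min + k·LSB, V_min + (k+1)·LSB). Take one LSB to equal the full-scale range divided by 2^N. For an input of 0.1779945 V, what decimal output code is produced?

V_FS = 0.45 V. LSB = 0.45 V / 2^14 ≈ 27.47 µV.
code = ⌊(V_in − V_min)/LSB⌋ = ⌊(V_in − V_min) × 2^14 / range⌋
     = ⌊(0.1779945 − (0)) × 16384 / 0.45⌋ = ⌊0.1779945 × 16384/0.45⌋
     = ⌊6480.582⌋ = 6480.

6480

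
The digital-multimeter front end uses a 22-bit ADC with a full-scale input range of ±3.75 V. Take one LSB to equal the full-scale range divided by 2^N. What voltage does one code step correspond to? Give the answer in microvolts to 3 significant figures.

1.79 µV

Full-scale range = 3.75 V − (-3.75 V) = 7.5 V.
Number of codes = 2^22 = 4194304.
One LSB is 7.5 V / 4194304 = 1.79 µV.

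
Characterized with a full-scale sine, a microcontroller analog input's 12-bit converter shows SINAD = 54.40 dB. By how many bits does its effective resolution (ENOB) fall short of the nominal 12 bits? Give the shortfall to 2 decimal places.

3.26 bits

ENOB = (SINAD − 1.76)/6.02 = (54.40 − 1.76)/6.02 = 8.7442 bits.
Shortfall = 12 − 8.7442 = 3.2558 bits.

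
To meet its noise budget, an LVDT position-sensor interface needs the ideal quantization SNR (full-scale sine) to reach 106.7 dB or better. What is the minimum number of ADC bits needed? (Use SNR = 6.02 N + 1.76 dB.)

18 bits

N ≥ (106.7 − 1.76)/6.02 = 17.432 → N_min = 18.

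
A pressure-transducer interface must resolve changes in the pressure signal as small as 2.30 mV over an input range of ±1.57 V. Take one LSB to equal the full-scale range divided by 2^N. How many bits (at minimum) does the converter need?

11 bits

Span: 1.57 V − (-1.57 V) = 3.14 V.
3.14 V / 2.30 mV = 1365. Since 2^10 = 1024 and 2^11 = 2048, N = 11.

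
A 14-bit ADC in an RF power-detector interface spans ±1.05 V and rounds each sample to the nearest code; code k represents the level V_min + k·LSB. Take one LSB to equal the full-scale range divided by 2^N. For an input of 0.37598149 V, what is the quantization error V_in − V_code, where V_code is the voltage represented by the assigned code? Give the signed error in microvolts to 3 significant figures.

+47.7 µV

Full-scale range = 1.05 V − (-1.05 V) = 2.1 V. LSB = 2.1 V / 2^14 ≈ 128.2 µV.
(V_in − V_min)/LSB = (0.37598149 − (-1.05)) × 16384/2.1 = 11125.3718 → nearest code k = 11125.
Reconstructed level: -1.05 + 11125 × 2.1/16384 V = 0.37593383789 V.
V_in − V_code = 0.37598149 − (0.37593383789) = +47.7 µV.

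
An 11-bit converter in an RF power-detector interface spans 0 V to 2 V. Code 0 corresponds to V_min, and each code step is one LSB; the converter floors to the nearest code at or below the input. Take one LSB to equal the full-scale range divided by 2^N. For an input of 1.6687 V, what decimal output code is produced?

1708

Full-scale range = 2 V. LSB = 2 V / 2^11 ≈ 0.9766 mV.
code = ⌊(V_in − V_min)/LSB⌋ = ⌊(V_in − V_min) × 2^11 / range⌋
     = ⌊(1.6687 − (0)) × 2048 / 2⌋ = ⌊1.6687 × 2048/2⌋
     = ⌊1708.749⌋ = 1708.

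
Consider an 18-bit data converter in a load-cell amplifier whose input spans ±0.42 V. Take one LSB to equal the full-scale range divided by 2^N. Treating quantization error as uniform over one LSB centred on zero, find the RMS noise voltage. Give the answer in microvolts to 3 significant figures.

The full-scale span is 0.42 − (-0.42) = 0.84 V.
LSB = 0.84 V ÷ 2^18 = 0.84/262144 V = 3.2043 µV.
RMS of a uniform error over width LSB is LSB/√12 = 0.925 µV.

0.925 µV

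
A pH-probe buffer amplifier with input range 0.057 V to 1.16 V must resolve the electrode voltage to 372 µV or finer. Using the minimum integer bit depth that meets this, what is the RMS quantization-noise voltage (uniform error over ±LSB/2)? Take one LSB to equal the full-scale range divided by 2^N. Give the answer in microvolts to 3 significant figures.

Range = 1.16 − (0.057) = 1.103 V.
Need 2^N ≥ 1.103 V / 372 µV = 2965 → N_min = 12.
One LSB is 1.103 V / 4096 = 269.29 µV.
RMS noise = LSB/√12 = 77.7 µV.

77.7 µV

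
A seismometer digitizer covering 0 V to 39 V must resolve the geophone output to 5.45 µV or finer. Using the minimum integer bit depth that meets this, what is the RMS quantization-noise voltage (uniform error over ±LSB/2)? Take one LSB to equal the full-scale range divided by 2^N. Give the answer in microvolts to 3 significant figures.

Full-scale range = 39 V.
Required number of levels: 39/5.45 µV = 7.1560e6; smallest N with 2^N ≥ that is 23.
One LSB is 39 V / 8388608 = 4.6492 µV.
σ_q = LSB/√12 = 4.6492 µV/3.4641 = 1.34 µV.

1.34 µV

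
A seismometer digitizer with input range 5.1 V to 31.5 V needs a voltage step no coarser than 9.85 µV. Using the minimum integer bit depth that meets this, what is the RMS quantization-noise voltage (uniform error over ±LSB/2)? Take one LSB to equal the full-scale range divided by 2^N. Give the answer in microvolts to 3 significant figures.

Full-scale range = 31.5 V − (5.1 V) = 26.4 V.
Need 2^N ≥ 26.4 V / 9.85 µV = 2.680e6 → N_min = 22.
LSB = 26.4 V ÷ 2^22 = 26.4/4194304 V = 6.2943 µV.
V_rms = LSB/√12 = 1.82 µV.

1.82 µV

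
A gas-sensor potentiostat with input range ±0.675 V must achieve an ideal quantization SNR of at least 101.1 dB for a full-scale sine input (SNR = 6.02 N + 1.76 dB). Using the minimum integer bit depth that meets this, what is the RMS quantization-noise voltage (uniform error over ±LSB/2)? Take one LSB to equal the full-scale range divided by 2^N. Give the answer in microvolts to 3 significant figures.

2.97 µV

Full-scale range = 0.675 V − (-0.675 V) = 1.35 V.
N ≥ (101.1 − 1.76)/6.02 = 16.502 → N_min = 17.
LSB = 1.35 V ÷ 2^17 = 1.35/131072 V = 10.300 µV.
RMS noise = LSB/√12 = 2.97 µV.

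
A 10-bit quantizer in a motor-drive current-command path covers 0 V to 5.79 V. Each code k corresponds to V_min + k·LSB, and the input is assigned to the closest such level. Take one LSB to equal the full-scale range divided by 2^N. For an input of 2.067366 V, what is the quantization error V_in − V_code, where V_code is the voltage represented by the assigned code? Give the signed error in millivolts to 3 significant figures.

−2.11 mV

V_FS = 5.79 V. LSB = 5.79 V / 2^10 ≈ 5.654 mV.
Position in LSBs: (2.067366 − (0)) × 1024/5.79 = 365.6274; rounding gives k = 366.
V_code = 0 + (366/1024) × 5.79 = 2.069472656 V.
e = 2.067366 − (2.069472656) = −2.11 mV.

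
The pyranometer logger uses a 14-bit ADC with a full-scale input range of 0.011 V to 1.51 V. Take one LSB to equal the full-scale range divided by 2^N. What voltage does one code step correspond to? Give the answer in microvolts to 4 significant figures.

Full-scale range = 1.51 V − (0.011 V) = 1.499 V.
2^14 = 16384 levels.
Step size = 1.499/16384 V = 91.49 µV.

91.49 µV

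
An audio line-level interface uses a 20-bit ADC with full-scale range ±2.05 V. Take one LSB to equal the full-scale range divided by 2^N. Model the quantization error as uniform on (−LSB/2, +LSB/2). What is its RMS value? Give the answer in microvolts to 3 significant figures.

The full-scale span is 2.05 − (-2.05) = 4.1 V.
LSB = 4.1 V ÷ 2^20 = 4.1/1048576 V = 3.9101 µV.
RMS of a uniform error over width LSB is LSB/√12 = 1.13 µV.

1.13 µV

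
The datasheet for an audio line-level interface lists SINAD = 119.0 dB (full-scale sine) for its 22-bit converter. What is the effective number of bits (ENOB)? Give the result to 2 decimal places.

ENOB = (119.0 − 1.76)/6.02 = 19.4751 bits.

19.48 bits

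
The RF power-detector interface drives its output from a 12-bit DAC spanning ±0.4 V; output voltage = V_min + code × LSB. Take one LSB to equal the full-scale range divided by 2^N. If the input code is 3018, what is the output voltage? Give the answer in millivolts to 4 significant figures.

Full-scale range = 0.4 V − (-0.4 V) = 0.8 V. LSB = 0.8 V / 2^12.
V_out = -0.4 + 3018 × (0.8/4096) V
      = -0.4 + 0.589453 = 0.189453 V.

189.5 mV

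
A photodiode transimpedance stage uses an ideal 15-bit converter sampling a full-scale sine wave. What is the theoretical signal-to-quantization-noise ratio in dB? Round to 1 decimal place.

6.02(15) + 1.76 = 90.30 + 1.76 = 92.06 dB.

92.1 dB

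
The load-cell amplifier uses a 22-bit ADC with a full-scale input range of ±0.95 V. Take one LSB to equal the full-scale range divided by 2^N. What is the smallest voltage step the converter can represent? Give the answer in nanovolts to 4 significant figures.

453.0 nV

Span: 0.95 V − (-0.95 V) = 1.9 V.
2^22 = 4194304 levels.
LSB = 1.9 V ÷ 2^22 = 1.9/4194304 V = 453.0 nV.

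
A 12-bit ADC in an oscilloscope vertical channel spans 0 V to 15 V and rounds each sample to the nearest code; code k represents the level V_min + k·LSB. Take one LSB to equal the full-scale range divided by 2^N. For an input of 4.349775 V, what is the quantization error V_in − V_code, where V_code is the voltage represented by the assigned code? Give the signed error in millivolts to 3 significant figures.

Range is 15 V. LSB = 15 V / 2^12 ≈ 3.662 mV.
(V_in − V_min)/LSB = (4.349775 − (0)) × 4096/15 = 1187.7786 → nearest code k = 1188.
V_code = 0 + (1188/4096) × 15 = 4.350585938 V.
e = 4.349775 − (4.350585938) = −0.811 mV.

−0.811 mV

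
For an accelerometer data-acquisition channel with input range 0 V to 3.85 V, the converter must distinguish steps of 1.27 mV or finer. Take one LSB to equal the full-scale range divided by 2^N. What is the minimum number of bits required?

Span = 3.85 V.
Need 2^N ≥ 3.85 V / 1.27 mV = 3031 → N_min = 12.

12 bits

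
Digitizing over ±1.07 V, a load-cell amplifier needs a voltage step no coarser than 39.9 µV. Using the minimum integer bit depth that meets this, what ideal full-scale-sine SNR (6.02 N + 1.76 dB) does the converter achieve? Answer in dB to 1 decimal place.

98.1 dB

Range = 1.07 − (-1.07) = 2.14 V.
Required number of levels: 2.14/39.9 µV = 53634; smallest N with 2^N ≥ that is 16.
6.02(16) + 1.76 = 98.08 dB.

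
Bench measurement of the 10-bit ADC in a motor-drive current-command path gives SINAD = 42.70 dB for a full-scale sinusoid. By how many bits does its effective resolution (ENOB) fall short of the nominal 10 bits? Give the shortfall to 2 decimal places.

3.20 bits

Effective bits = (42.70 − 1.76)/6.02 = 6.8007.
10 − 6.8007 = 3.20 bits below nominal.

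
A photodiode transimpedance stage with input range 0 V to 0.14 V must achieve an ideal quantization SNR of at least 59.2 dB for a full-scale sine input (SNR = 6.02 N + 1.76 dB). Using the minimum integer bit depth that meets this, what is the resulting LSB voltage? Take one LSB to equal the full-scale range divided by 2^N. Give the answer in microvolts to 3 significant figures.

137 µV

Full-scale range = 0.14 V.
Required N = ⌈(59.2 − 1.76)/6.02⌉ = ⌈9.542⌉ = 10.
LSB = 0.14 V / 2^10 = 137 µV.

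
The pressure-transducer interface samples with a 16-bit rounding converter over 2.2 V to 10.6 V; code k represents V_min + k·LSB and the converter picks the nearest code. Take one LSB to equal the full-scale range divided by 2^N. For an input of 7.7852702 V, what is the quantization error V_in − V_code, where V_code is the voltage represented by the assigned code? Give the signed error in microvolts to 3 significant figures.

Span: 10.6 V − (2.2 V) = 8.4 V. LSB = 8.4 V / 2^16 ≈ 128.2 µV.
(7.7852702 − (2.2)) / LSB = 5.5852702 × 65536/8.4 = 43575.7462. Nearest integer: k = 43576.
V_code = 2.2 + (43576/65536) × 8.4 = 7.7853027344 V.
e = 7.7852702 − (7.7853027344) = −32.5 µV.

−32.5 µV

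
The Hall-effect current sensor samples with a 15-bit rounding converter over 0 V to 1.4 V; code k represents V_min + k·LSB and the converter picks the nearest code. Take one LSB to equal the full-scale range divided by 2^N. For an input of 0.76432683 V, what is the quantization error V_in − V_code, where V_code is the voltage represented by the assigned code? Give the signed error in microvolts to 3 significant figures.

−16.4 µV

Span = 1.4 V. LSB = 1.4 V / 2^15 ≈ 42.72 µV.
(0.76432683 − (0)) / LSB = 0.76432683 × 32768/1.4 = 17889.6154. Nearest integer: k = 17890.
V_code = 0 + (17890/32768) × 1.4 = 0.76434326172 V.
e = 0.76432683 − (0.76434326172) = −16.4 µV.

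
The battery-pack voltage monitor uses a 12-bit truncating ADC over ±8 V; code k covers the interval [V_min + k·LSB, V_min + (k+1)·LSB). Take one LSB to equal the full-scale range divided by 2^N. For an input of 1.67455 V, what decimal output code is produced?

2476

Full-scale range = 8 V − (-8 V) = 16 V. LSB = 16 V / 2^12 ≈ 3.906 mV.
V_in − V_min = 1.67455 − (-8) = 9.67455 V.
Divide by LSB: 9.67455 × 4096/16 = 2476.6848.
Truncating gives code 2476.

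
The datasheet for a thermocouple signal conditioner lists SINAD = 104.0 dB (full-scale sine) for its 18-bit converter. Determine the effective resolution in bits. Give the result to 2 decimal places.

Inverting SNR = 6.02 N + 1.76: N_eff = (104.0 − 1.76)/6.02 = 16.9834.

16.98 bits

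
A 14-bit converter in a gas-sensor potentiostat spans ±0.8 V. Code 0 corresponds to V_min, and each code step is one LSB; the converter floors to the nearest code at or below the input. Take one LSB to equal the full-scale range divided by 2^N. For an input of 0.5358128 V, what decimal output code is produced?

13678

Range = 0.8 − (-0.8) = 1.6 V. LSB = 1.6 V / 2^14 ≈ 97.66 µV.
code = ⌊(V_in − V_min)/LSB⌋ = ⌊(V_in − V_min) × 2^14 / range⌋
     = ⌊(0.5358128 − (-0.8)) × 16384 / 1.6⌋ = ⌊1.3358128 × 16384/1.6⌋
     = ⌊13678.723⌋ = 13678.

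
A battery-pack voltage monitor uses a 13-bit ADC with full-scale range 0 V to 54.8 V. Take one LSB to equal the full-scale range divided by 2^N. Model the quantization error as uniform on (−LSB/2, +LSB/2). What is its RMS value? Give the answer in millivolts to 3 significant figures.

1.93 mV

V_FS = 54.8 V.
Step size = 54.8/8192 V = 6.6895 mV.
V_rms = LSB/√12 = 6.6895 mV / √12 = 1.93 mV.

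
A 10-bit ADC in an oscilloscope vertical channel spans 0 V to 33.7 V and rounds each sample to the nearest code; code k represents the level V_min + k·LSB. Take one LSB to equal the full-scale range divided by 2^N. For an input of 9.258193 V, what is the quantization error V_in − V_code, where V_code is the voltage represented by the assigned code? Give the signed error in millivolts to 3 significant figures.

Span = 33.7 V. LSB = 33.7 V / 2^10 ≈ 32.91 mV.
(9.258193 − (0)) / LSB = 9.258193 × 1024/33.7 = 281.3172. Nearest integer: k = 281.
V_code = V_min + k × range/2^10 = 0 + 281 × 33.7/1024 = 9.247753906 V.
Error = V_in − V_code = 9.258193 − (9.247753906) = +10.4 mV.

+10.4 mV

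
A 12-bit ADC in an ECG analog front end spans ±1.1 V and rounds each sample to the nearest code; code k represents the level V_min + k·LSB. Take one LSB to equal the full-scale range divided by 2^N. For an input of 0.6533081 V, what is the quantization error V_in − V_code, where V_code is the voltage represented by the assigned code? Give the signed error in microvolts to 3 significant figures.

+183 µV

Full-scale range = 1.1 V − (-1.1 V) = 2.2 V. LSB = 2.2 V / 2^12 ≈ 0.5371 mV.
(0.6533081 − (-1.1)) / LSB = 1.7533081 × 4096/2.2 = 3264.3409. Nearest integer: k = 3264.
V_code = -1.1 + (3264/4096) × 2.2 = 0.6531250000 V.
Error = V_in − V_code = 0.6533081 − (0.6531250000) = +183 µV.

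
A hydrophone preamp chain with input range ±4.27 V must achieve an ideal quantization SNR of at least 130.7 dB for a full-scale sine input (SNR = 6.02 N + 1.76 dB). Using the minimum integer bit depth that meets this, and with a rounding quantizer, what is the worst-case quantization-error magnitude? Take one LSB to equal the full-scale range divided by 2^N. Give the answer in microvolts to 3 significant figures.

1.02 µV

The full-scale span is 4.27 − (-4.27) = 8.54 V.
Solving 6.02 N ≥ 130.7 − 1.76: N ≥ 21.419. Round up → N = 22.
LSB = 8.54 V / 2^22 = 2.0361 µV.
|e|_max = LSB/2 = 1.02 µV.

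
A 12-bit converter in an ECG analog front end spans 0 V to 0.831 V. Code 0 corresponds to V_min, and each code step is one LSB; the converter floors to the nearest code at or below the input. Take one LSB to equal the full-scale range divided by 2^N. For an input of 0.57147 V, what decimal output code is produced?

Full-scale range = 0.831 V. LSB = 0.831 V / 2^12 ≈ 202.9 µV.
(V_in − V_min) × 2^12/range = (0.57147 − (0)) × 4096/0.831 = 2816.776.
Floor → code = 2816.

2816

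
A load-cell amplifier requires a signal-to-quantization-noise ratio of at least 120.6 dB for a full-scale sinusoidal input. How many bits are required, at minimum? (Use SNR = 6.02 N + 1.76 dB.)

20 bits

N ≥ (120.6 − 1.76)/6.02 = 19.741 → N_min = 20.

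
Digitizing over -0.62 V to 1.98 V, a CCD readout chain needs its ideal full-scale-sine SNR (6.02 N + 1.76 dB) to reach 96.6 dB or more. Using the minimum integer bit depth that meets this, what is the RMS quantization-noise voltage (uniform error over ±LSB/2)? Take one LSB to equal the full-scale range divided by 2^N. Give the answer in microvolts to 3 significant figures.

The full-scale span is 1.98 − (-0.62) = 2.6 V.
N ≥ (96.6 − 1.76)/6.02 = 15.754 → N_min = 16.
LSB = 2.6 V ÷ 2^16 = 2.6/65536 V = 39.673 µV.
RMS noise = LSB/√12 = 11.5 µV.

11.5 µV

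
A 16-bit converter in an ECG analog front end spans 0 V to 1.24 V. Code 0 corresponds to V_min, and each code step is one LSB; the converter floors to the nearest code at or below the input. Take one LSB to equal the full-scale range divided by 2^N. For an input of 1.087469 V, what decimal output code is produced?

57474

Span = 1.24 V. LSB = 1.24 V / 2^16 ≈ 18.92 µV.
(V_in − V_min) × 2^16/range = (1.087469 − (0)) × 65536/1.24 = 57474.491.
Floor → code = 57474.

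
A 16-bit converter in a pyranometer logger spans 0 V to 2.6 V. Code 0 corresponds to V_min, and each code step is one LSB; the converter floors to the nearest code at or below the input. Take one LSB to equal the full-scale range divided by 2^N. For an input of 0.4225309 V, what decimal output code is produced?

10650

Span = 2.6 V. LSB = 2.6 V / 2^16 ≈ 39.67 µV.
(V_in − V_min) × 2^16/range = (0.4225309 − (0)) × 65536/2.6 = 10650.379.
Floor → code = 10650.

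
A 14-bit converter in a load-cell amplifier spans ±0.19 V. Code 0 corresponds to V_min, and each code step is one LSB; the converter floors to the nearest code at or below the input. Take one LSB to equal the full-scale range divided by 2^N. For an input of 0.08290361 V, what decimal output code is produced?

Span: 0.19 V − (-0.19 V) = 0.38 V. LSB = 0.38 V / 2^14 ≈ 23.19 µV.
(V_in − V_min) × 2^14/range = (0.08290361 − (-0.19)) × 16384/0.38 = 11766.455.
Floor → code = 11766.

11766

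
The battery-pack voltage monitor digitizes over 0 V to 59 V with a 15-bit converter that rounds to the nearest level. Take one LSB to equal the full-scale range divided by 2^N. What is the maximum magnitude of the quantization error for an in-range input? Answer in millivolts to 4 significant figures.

0.9003 mV

V_FS = 59 V.
Step size = 59/32768 V = 1.80054 mV.
Worst-case error for round-to-nearest is half an LSB: 0.9003 mV.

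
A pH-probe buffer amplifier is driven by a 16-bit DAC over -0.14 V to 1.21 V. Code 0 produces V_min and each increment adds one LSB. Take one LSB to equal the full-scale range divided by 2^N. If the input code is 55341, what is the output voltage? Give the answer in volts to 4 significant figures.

1.000 V

Span: 1.21 V − (-0.14 V) = 1.35 V. LSB = 1.35 V / 2^16.
V_out = V_min + code × LSB = -0.14 V + 55341 × 1.35 V / 65536
      = -0.14 V + 1.13999 V = 0.999989 V.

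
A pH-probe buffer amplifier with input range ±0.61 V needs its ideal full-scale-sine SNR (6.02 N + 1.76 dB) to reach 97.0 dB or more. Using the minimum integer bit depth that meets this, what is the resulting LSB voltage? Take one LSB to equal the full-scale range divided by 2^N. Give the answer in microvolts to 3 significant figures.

18.6 µV

Span: 0.61 V − (-0.61 V) = 1.22 V.
N ≥ (97.0 − 1.76)/6.02 = 15.821 → N_min = 16.
LSB = 1.22 V / 2^16 = 18.6 µV.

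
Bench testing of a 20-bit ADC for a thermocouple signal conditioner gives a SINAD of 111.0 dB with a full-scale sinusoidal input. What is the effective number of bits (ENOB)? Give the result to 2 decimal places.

18.15 bits

(111.0 − 1.76) / 6.02 = 109.24/6.02 = 18.1462 effective bits.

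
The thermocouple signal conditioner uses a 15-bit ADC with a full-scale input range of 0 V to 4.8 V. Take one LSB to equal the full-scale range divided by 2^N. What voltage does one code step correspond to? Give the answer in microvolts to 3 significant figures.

Span = 4.8 V.
Number of codes = 2^15 = 32768.
Step size = 4.8/32768 V = 146 µV.

146 µV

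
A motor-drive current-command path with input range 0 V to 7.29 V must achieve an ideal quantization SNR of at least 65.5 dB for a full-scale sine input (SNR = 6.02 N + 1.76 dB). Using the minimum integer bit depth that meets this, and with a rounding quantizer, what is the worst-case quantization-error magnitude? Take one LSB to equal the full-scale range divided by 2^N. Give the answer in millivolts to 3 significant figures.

V_FS = 7.29 V.
6.02 N + 1.76 ≥ 65.5 gives N ≥ 10.588, so the minimum integer is 11.
One LSB is 7.29 V / 2048 = 3.5596 mV.
Half an LSB is 1.78 mV.

1.78 mV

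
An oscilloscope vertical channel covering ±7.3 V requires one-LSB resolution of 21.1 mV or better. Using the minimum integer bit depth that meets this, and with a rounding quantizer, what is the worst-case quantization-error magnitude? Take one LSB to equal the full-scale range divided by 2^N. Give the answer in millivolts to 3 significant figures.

7.13 mV

Full-scale range = 7.3 V − (-7.3 V) = 14.6 V.
Levels needed ≥ 14.6/21.1 mV = 691.9. 2^10 = 1024 suffices, so N_min = 10.
Step size = 14.6/1024 V = 14.258 mV.
Half an LSB is 7.13 mV.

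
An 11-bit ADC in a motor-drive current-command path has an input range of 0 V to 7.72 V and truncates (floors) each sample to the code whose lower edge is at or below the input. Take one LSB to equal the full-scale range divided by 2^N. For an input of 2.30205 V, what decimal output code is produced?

V_FS = 7.72 V. LSB = 7.72 V / 2^11 ≈ 3.770 mV.
V_in − V_min = 2.30205 − (0) = 2.30205 V.
Divide by LSB: 2.30205 × 2048/7.72 = 610.6993.
Truncating gives code 610.

610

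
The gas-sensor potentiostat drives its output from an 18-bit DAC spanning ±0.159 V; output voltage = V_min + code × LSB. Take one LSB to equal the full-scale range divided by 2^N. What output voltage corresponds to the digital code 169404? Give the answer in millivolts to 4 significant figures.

46.50 mV

Range = 0.159 − (-0.159) = 0.318 V. LSB = 0.318 V / 2^18.
V_out = -0.159 + 169404 × (0.318/262144) V
      = -0.159 V + 0.205500 V = 0.0464995 V.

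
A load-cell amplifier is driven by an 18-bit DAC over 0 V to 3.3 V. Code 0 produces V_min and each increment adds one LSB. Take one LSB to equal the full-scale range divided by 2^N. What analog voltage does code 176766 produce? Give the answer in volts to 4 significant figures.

Span = 3.3 V. LSB = 3.3 V / 2^18.
Output = V_min + (176766/262144) × range = 0 + 0.674309 × 3.3 V
      = 0 V + 2.22522 V = 2.22522 V.

2.225 V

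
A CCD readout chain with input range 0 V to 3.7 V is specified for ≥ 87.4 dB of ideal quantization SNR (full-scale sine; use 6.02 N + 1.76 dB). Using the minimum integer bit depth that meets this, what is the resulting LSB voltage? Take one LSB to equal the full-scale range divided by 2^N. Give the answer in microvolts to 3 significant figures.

113 µV

V_FS = 3.7 V.
N ≥ (87.4 − 1.76)/6.02 = 14.226 → N_min = 15.
LSB = 3.7 V / 2^15 = 113 µV.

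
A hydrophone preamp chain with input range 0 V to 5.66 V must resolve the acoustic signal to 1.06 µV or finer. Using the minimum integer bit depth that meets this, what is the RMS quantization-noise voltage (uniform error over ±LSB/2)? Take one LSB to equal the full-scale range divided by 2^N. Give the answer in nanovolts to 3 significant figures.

Full-scale range = 5.66 V.
Need 2^N ≥ 5.66 V / 1.06 µV = 5.340e6 → N_min = 23.
Step size = 5.66/8388608 V = 0.67472 µV.
V_rms = LSB/√12 = 195 nV.

195 nV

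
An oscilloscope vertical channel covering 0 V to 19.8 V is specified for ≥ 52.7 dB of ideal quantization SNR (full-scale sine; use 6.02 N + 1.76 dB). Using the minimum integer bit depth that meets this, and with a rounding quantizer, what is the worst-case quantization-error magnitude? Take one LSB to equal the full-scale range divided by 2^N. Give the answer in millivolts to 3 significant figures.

19.3 mV

Span = 19.8 V.
Required N = ⌈(52.7 − 1.76)/6.02⌉ = ⌈8.462⌉ = 9.
One LSB is 19.8 V / 512 = 38.672 mV.
Max error for round-to-nearest is LSB/2 = 19.3 mV.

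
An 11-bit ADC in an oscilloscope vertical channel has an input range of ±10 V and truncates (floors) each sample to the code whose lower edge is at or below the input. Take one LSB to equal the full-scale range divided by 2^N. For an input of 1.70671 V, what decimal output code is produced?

Range = 10 − (-10) = 20 V. LSB = 20 V / 2^11 ≈ 9.766 mV.
(V_in − V_min) × 2^11/range = (1.70671 − (-10)) × 2048/20 = 1198.767.
Floor → code = 1198.

1198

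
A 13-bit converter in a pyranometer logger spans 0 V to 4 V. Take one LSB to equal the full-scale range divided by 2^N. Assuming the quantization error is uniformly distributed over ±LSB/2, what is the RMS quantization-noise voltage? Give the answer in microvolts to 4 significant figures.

Range is 4 V.
Step size = 4/8192 V = 488.281 µV.
For a uniform distribution on [−LSB/2, +LSB/2], V_rms = LSB/√12 = 488.281 µV/3.4641 = 141.0 µV.

141.0 µV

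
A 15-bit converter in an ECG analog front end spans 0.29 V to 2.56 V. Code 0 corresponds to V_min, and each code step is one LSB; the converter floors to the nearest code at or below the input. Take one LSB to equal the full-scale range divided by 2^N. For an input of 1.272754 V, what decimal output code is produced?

14186

The full-scale span is 2.56 − (0.29) = 2.27 V. LSB = 2.27 V / 2^15 ≈ 69.27 µV.
V_in − V_min = 1.272754 − (0.29) = 0.982754 V.
Divide by LSB: 0.982754 × 32768/2.27 = 14186.2921.
Truncating gives code 14186.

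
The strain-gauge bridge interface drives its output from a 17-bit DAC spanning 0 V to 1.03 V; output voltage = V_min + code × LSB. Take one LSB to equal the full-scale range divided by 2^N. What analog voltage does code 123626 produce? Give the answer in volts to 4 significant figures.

V_FS = 1.03 V. LSB = 1.03 V / 2^17.
V_out = 0 + 123626 × (1.03/131072) V
      = 0 + 0.971487 = 0.971487 V.

0.9715 V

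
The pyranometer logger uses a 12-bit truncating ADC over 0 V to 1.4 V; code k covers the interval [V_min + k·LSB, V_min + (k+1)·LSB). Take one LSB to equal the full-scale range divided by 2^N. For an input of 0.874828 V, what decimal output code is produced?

Full-scale range = 1.4 V. LSB = 1.4 V / 2^12 ≈ 341.8 µV.
code = ⌊(V_in − V_min)/LSB⌋ = ⌊(V_in − V_min) × 2^12 / range⌋
     = ⌊(0.874828 − (0)) × 4096 / 1.4⌋ = ⌊0.874828 × 4096/1.4⌋
     = ⌊2559.497⌋ = 2559.

2559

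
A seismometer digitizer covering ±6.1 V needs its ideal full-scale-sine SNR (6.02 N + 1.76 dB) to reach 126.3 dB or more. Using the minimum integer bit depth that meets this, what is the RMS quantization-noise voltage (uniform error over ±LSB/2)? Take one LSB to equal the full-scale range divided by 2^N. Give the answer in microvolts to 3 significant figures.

Full-scale range = 6.1 V − (-6.1 V) = 12.2 V.
Solving 6.02 N ≥ 126.3 − 1.76: N ≥ 20.688. Round up → N = 21.
LSB = 12.2 V ÷ 2^21 = 12.2/2097152 V = 5.8174 µV.
σ_q = LSB/√12 = 5.8174 µV/3.4641 = 1.68 µV.

1.68 µV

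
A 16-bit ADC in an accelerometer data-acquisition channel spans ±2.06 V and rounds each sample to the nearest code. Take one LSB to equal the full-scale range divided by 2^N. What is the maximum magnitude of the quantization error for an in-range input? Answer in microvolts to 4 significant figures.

Full-scale range = 2.06 V − (-2.06 V) = 4.12 V.
LSB = 4.12 V ÷ 2^16 = 4.12/65536 V = 62.8662 µV.
|e|_max = LSB/2 = 31.43 µV.

31.43 µV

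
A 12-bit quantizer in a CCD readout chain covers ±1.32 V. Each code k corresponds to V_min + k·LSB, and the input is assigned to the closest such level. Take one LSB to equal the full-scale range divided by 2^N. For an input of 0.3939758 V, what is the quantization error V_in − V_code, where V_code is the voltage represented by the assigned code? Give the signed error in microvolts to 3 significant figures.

Span: 1.32 V − (-1.32 V) = 2.64 V. LSB = 2.64 V / 2^12 ≈ 0.6445 mV.
(V_in − V_min)/LSB = (0.3939758 − (-1.32)) × 4096/2.64 = 2659.2594 → nearest code k = 2659.
V_code = V_min + k × range/2^12 = -1.32 + 2659 × 2.64/4096 = 0.3938085938 V.
e = 0.3939758 − (0.3938085938) = +167 µV.

+167 µV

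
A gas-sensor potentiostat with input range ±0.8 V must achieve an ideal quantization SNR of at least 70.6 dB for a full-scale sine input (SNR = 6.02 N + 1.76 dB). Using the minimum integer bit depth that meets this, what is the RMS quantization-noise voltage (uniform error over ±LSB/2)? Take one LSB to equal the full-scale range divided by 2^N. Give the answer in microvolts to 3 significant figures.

113 µV

Span: 0.8 V − (-0.8 V) = 1.6 V.
N ≥ (70.6 − 1.76)/6.02 = 11.435 → N_min = 12.
Step size = 1.6/4096 V = 390.63 µV.
σ_q = LSB/√12 = 390.63 µV/3.4641 = 113 µV.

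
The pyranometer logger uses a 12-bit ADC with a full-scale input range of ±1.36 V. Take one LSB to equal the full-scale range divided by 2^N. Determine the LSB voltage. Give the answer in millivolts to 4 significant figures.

The full-scale span is 1.36 − (-1.36) = 2.72 V.
Number of codes = 2^12 = 4096.
LSB = 2.72 V / 2^12 = 0.6641 mV.

0.6641 mV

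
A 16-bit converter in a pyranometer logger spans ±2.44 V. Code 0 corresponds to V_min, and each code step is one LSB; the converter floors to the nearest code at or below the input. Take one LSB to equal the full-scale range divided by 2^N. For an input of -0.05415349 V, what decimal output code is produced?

The full-scale span is 2.44 − (-2.44) = 4.88 V. LSB = 4.88 V / 2^16 ≈ 74.46 µV.
code = ⌊(V_in − V_min)/LSB⌋ = ⌊(V_in − V_min) × 2^16 / range⌋
     = ⌊(-0.05415349 − (-2.44)) × 65536 / 4.88⌋ = ⌊2.38584651 × 65536/4.88⌋
     = ⌊32040.745⌋ = 32040.

32040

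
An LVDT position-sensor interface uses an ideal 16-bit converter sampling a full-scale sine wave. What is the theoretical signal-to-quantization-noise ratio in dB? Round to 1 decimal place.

98.1 dB

6.02(16) + 1.76 = 96.32 + 1.76 = 98.08 dB.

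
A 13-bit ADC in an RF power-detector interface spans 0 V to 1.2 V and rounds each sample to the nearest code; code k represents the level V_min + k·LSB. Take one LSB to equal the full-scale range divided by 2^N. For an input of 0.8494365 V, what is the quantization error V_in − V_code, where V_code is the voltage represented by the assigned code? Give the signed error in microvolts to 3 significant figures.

Span = 1.2 V. LSB = 1.2 V / 2^13 ≈ 146.5 µV.
(0.8494365 − (0)) / LSB = 0.8494365 × 8192/1.2 = 5798.8198. Nearest integer: k = 5799.
Reconstructed level: 0 + 5799 × 1.2/8192 V = 0.8494628906 V.
e = 0.8494365 − (0.8494628906) = −26.4 µV.

−26.4 µV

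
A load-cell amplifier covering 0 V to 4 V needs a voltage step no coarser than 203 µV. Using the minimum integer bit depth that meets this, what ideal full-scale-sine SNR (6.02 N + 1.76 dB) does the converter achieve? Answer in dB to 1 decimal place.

Full-scale range = 4 V.
Required number of levels: 4/203 µV = 19704; smallest N with 2^N ≥ that is 15.
SNR = 6.02 × 15 + 1.76 = 92.06 dB.

92.1 dB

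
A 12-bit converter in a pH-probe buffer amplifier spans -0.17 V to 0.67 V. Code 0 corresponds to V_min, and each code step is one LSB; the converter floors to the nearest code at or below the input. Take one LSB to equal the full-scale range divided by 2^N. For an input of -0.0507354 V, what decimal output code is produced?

Span: 0.67 V − (-0.17 V) = 0.84 V. LSB = 0.84 V / 2^12 ≈ 205.1 µV.
code = ⌊(V_in − V_min)/LSB⌋ = ⌊(V_in − V_min) × 2^12 / range⌋
     = ⌊(-0.0507354 − (-0.17)) × 4096 / 0.84⌋ = ⌊0.1192646 × 4096/0.84⌋
     = ⌊581.557⌋ = 581.

581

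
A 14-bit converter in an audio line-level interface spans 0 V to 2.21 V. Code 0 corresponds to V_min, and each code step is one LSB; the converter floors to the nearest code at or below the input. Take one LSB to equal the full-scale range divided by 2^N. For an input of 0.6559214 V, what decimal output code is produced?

Full-scale range = 2.21 V. LSB = 2.21 V / 2^14 ≈ 134.9 µV.
(V_in − V_min) × 2^14/range = (0.6559214 − (0)) × 16384/2.21 = 4862.722.
Floor → code = 4862.

4862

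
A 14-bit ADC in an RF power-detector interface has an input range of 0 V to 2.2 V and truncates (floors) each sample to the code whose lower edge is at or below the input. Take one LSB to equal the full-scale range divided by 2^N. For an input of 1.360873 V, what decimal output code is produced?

10134

Span = 2.2 V. LSB = 2.2 V / 2^14 ≈ 134.3 µV.
code = ⌊(V_in − V_min)/LSB⌋ = ⌊(V_in − V_min) × 2^14 / range⌋
     = ⌊(1.360873 − (0)) × 16384 / 2.2⌋ = ⌊1.360873 × 16384/2.2⌋
     = ⌊10134.792⌋ = 10134.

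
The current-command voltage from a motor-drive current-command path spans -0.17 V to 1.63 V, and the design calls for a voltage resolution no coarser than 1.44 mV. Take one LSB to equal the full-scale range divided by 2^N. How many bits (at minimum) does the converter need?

11 bits

Span: 1.63 V − (-0.17 V) = 1.8 V.
1.8 V / 1.44 mV = 1250. Since 2^10 = 1024 and 2^11 = 2048, N = 11.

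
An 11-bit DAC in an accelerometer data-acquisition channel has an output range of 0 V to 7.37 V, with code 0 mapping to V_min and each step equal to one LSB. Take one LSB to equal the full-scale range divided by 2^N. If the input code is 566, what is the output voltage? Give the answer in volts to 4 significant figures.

Full-scale range = 7.37 V. LSB = 7.37 V / 2^11.
V_out = 0 + 566 × (7.37/2048) V
      = 0 + 2.03683 = 2.03683 V.

2.037 V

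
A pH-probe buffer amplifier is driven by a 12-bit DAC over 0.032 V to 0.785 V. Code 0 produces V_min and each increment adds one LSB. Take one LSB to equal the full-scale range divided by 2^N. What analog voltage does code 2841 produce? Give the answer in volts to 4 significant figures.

Span: 0.785 V − (0.032 V) = 0.753 V. LSB = 0.753 V / 2^12.
V_out = V_min + code × LSB = 0.032 V + 2841 × 0.753 V / 4096
      = 0.032 + 0.522283 = 0.554283 V.

0.5543 V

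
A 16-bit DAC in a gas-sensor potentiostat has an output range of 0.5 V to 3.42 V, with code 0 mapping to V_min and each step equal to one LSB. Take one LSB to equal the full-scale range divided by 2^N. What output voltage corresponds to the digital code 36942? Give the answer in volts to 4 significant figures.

Full-scale range = 3.42 V − (0.5 V) = 2.92 V. LSB = 2.92 V / 2^16.
V_out = 0.5 + 36942 × (2.92/65536) V
      = 0.5 + 1.64598 = 2.14598 V.

2.146 V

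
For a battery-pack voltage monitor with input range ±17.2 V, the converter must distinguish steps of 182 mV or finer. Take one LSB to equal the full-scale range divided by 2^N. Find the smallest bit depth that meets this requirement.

The full-scale span is 17.2 − (-17.2) = 34.4 V.
Need 2^N ≥ 34.4 V / 182 mV = 189.0 → N_min = 8.

8 bits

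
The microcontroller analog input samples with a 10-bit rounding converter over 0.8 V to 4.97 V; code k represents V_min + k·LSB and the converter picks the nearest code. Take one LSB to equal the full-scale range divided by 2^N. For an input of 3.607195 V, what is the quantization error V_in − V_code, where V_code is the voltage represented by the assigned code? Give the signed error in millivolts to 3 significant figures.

+1.40 mV

Range = 4.97 − (0.8) = 4.17 V. LSB = 4.17 V / 2^10 ≈ 4.072 mV.
Position in LSBs: (3.607195 − (0.8)) × 1024/4.17 = 689.3448; rounding gives k = 689.
V_code = 0.8 + (689/1024) × 4.17 = 3.605791016 V.
e = 3.607195 − (3.605791016) = +1.40 mV.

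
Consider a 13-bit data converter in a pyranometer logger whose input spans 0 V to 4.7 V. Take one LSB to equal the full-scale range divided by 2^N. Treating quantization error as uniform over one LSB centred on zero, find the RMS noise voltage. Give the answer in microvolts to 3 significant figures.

166 µV

Span = 4.7 V.
LSB = 4.7 V / 2^13 = 0.57373 mV.
V_rms = LSB/√12 = 0.57373 mV / √12 = 166 µV.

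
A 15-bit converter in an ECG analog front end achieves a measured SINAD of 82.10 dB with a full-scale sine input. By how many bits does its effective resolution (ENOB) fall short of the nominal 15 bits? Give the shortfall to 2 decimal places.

1.65 bits

Effective bits = (82.10 − 1.76)/6.02 = 13.3455.
Shortfall = 15 − 13.3455 = 1.6545 bits.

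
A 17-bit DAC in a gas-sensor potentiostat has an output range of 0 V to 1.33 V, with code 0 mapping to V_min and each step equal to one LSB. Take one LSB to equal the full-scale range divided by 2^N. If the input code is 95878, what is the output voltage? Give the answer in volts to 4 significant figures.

Full-scale range = 1.33 V. LSB = 1.33 V / 2^17.
V_out = V_min + code × LSB = 0 V + 95878 × 1.33 V / 131072
      = 0 V + 0.972883 V = 0.972883 V.

0.9729 V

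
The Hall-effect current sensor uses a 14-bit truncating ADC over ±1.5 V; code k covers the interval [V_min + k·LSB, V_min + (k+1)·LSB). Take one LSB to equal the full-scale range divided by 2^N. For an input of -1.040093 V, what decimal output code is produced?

2511

Span: 1.5 V − (-1.5 V) = 3 V. LSB = 3 V / 2^14 ≈ 183.1 µV.
V_in − V_min = -1.040093 − (-1.5) = 0.459907 V.
Divide by LSB: 0.459907 × 16384/3 = 2511.7054.
Truncating gives code 2511.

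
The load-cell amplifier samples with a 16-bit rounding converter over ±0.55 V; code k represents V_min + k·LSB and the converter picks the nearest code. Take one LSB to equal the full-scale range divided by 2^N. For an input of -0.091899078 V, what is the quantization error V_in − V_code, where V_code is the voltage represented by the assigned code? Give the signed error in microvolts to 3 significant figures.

Range = 0.55 − (-0.55) = 1.1 V. LSB = 1.1 V / 2^16 ≈ 16.78 µV.
(-0.091899078 − (-0.55)) / LSB = 0.458100922 × 65536/1.1 = 27292.8200. Nearest integer: k = 27293.
Reconstructed level: -0.55 + 27293 × 1.1/65536 V = -0.091896057129 V.
e = -0.091899078 − (-0.091896057129) = −3.02 µV.

−3.02 µV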